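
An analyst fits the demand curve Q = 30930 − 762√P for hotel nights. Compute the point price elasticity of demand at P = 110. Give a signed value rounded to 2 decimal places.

-0.17

dQ/dP = −762/(2√P) = -36.3269. At P = 110, Q = 22938.1.
Ed = (dQ/dP)·(P/Q) = (-36.3269) × (110/22938.1) = -0.1742…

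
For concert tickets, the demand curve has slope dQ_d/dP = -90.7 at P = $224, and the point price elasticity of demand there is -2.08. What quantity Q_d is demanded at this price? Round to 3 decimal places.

9767.692

Ed = (dQ_d/dP)·(P/Q_d) ⇒ Q_d = (dQ_d/dP)·P/Ed = (-90.7)·224/(-2.08) = 9767.69230…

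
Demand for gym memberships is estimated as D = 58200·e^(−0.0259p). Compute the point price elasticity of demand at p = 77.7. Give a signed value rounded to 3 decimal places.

-2.012

dD/dp = −0.0259·D = -201.482. At p = 77.7, D = 7779.21.
Ed = (dD/dp)·(p/D) = (-201.482) × (77.7/7779.21) = -2.01243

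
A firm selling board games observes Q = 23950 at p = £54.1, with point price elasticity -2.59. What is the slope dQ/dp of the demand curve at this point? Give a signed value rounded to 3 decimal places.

-1146.590

Ed = (dQ/dp)·(p/Q) ⇒ dQ/dp = Ed·Q/p = (-2.59)·23950/54.1 = -1146.58964…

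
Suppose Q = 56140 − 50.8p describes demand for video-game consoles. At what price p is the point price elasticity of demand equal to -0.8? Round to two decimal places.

491.16

Ed = −50.8p/(56140 − 50.8p). Set this equal to -0.8:
50.8p = 0.8·(56140 − 50.8p) ⇒ 50.8p(1 + 0.8) = 0.8·56140
p = 0.8·56140 / (50.8·1.8) = 491.1636…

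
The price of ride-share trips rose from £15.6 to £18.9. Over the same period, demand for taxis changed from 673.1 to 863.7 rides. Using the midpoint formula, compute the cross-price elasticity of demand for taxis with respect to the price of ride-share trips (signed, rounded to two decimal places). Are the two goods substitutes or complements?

%ΔQ_{taxis} = (863.7 − 673.1)/avg = 190.6/768.4 = 0.248047…
%ΔP_{ride-share trips} = (18.9 − 15.6)/avg = 3.3/17.25 = 0.191304…
E_cross = (190.6/768.4) / (3.3/17.25) = 1.2966…
E_cross > 0 ⇒ the goods are substitutes.

1.30; substitutes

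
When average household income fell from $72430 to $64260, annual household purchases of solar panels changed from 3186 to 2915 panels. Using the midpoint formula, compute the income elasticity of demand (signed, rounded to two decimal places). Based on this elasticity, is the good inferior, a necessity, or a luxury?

%ΔQ = (2915 − 3186)/[( 3186 + 2915)/2] = -271/3050.5 = -0.088837…
%ΔIncome = (64260 − 72430)/[( 72430 + 64260)/2] = -8170/68345 = -0.119540…
E_income = (-271/3050.5) / (-8170/68345) = 0.7431…
0 < E_income < 1 ⇒ normal good, necessity.

0.74; necessity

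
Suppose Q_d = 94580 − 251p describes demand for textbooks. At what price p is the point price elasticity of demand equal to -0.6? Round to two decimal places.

Ed = −251p/(94580 − 251p). Set this equal to -0.6:
251p = 0.6·(94580 − 251p) ⇒ 251p(1 + 0.6) = 0.6·94580
p = 0.6·94580 / (251·1.6) = 141.3047…

141.30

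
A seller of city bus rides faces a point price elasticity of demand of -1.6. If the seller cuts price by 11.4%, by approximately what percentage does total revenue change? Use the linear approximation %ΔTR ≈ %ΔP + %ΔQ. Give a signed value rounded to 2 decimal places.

+6.84%

%ΔQ ≈ Ed × %ΔP = (-1.6) × (-11.4%) = +18.2400%
%ΔTR ≈ %ΔP + %ΔQ = (-11.4%) + (+18.2400%) = +6.8400%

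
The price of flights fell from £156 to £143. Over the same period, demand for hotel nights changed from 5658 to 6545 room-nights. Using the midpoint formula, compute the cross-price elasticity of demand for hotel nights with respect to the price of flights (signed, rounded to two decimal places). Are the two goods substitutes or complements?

%ΔQ_{hotel nights} = (6545 − 5658)/avg = 887/6101.5 = 0.145374…
%ΔP_{flights} = (143 − 156)/avg = -13/149.5 = -0.086956…
E_cross = (887/6101.5) / (-13/149.5) = -1.6718…
E_cross < 0 ⇒ the goods are complements.

-1.67; complements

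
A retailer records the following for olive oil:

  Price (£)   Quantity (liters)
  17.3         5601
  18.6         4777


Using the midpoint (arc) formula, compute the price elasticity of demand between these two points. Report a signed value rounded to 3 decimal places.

-2.193

%ΔQ = (4777 − 5601) / [(5601 + 4777)/2] = -824/5189 = -0.158797…
%ΔP = (18.6 − 17.3) / [(17.3 + 18.6)/2] = 1.3/17.95 = 0.072423…
Arc Ed = %ΔQ / %ΔP = (-824/5189) / (1.3/17.95) = -2.19262…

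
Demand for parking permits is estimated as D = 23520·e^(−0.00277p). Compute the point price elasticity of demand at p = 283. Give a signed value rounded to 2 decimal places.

dD/dp = −0.00277·D = -29.7488. At p = 283, D = 10739.6.
Ed = (dD/dp)·(p/D) = (-29.7488) × (283/10739.6) = -0.7839…

-0.78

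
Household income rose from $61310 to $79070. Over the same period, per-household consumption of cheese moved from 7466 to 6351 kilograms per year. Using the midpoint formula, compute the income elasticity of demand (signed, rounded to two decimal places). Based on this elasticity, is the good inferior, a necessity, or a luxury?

-0.64; inferior

%ΔQ = (6351 − 7466)/[( 7466 + 6351)/2] = -1115/6908.5 = -0.161395…
%ΔIncome = (79070 − 61310)/[( 61310 + 79070)/2] = 17760/70190 = 0.253027…
E_income = (-1115/6908.5) / (17760/70190) = -0.6378…
E_income < 0 ⇒ inferior good.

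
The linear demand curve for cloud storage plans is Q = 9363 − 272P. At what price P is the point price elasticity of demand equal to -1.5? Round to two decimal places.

Ed = −272P/(9363 − 272P). Set this equal to -1.5:
272P = 1.5·(9363 − 272P) ⇒ 272P(1 + 1.5) = 1.5·9363
P = 1.5·9363 / (272·2.5) = 20.6536…

20.65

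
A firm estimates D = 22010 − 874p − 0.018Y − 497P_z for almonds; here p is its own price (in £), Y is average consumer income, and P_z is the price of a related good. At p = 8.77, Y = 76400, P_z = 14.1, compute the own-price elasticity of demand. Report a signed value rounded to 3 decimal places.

-1.286

At the given values, D = 22010 − 874(8.77) − 0.018(76400) − 497(14.1) = 5962.12.
∂D/∂p = −874.
E = (-874) × (8.77/5962.12) = -1.28561…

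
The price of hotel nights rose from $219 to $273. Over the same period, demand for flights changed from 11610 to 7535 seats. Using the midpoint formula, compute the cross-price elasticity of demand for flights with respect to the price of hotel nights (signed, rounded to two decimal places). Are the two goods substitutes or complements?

-1.94; complements

%ΔQ_{flights} = (7535 − 11610)/avg = -4075/9572.5 = -0.425698…
%ΔP_{hotel nights} = (273 − 219)/avg = 54/246 = 0.219512…
E_cross = (-4075/9572.5) / (54/246) = -1.9392…
E_cross < 0 ⇒ the goods are complements.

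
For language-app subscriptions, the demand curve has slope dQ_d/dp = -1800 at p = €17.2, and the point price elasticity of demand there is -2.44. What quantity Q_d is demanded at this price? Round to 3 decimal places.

12688.525

Ed = (dQ_d/dp)·(p/Q_d) ⇒ Q_d = (dQ_d/dp)·p/Ed = (-1800)·17.2/(-2.44) = 12688.52459…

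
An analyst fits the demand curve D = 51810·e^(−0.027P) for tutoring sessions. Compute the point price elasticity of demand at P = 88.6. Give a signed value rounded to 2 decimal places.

dD/dP = −0.027·D = -127.896. At P = 88.6, D = 4736.9.
Ed = (dD/dP)·(P/D) = (-127.896) × (88.6/4736.9) = -2.3922

-2.39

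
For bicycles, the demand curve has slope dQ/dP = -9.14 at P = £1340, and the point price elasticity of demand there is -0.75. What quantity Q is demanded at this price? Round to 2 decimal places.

Ed = (dQ/dP)·(P/Q) ⇒ Q = (dQ/dP)·P/Ed = (-9.14)·1340/(-0.75) = 16330.1333…

16330.13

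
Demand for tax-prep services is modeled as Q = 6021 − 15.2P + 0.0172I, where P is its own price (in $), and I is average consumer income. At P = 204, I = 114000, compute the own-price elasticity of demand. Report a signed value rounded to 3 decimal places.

-0.635

At the given values, Q = 6021 − 15.2(204) + 0.0172(114000) = 4881.
∂Q/∂P = −15.2.
E = (-15.2) × (204/4881) = -0.63527…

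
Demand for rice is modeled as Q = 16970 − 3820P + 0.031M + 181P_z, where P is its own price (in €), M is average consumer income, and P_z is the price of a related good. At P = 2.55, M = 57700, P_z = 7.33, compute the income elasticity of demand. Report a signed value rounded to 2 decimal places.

0.17

At the given values, Q = 16970 − 3820(2.55) + 0.031(57700) + 181(7.33) = 10344.43.
∂Q/∂M = 0.031.
E = (0.031) × (57700/10344.43) = 0.1729…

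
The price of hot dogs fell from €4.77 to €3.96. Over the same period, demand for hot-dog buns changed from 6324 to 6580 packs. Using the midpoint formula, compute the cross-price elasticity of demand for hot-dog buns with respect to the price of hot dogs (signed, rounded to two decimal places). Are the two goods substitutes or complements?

%ΔQ_{hot-dog buns} = (6580 − 6324)/avg = 256/6452 = 0.039677…
%ΔP_{hot dogs} = (3.96 − 4.77)/avg = -0.81/4.365 = -0.185567…
E_cross = (256/6452) / (-0.81/4.365) = -0.2138…
E_cross < 0 ⇒ the goods are complements.

-0.21; complements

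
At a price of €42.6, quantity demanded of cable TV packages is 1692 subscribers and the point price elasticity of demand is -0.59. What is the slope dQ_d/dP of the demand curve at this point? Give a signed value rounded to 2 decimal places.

-23.43

Ed = (dQ_d/dP)·(P/Q_d) ⇒ dQ_d/dP = Ed·Q_d/P = (-0.59)·1692/42.6 = -23.4338…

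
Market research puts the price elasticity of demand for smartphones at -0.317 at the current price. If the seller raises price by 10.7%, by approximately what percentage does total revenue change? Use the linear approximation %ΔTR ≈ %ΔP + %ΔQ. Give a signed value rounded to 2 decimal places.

%ΔQ ≈ Ed × %ΔP = (-0.317) × (+10.7%) = -3.3919%
%ΔTR ≈ %ΔP + %ΔQ = (+10.7%) + (-3.3919%) = +7.3081%

+7.31%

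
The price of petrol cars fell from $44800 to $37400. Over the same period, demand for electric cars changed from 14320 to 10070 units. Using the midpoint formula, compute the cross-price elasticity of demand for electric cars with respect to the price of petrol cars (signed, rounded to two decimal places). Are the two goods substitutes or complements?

1.94; substitutes

%ΔQ_{electric cars} = (10070 − 14320)/avg = -4250/12195 = -0.348503…
%ΔP_{petrol cars} = (37400 − 44800)/avg = -7400/41100 = -0.180048…
E_cross = (-4250/12195) / (-7400/41100) = 1.9356…
E_cross > 0 ⇒ the goods are substitutes.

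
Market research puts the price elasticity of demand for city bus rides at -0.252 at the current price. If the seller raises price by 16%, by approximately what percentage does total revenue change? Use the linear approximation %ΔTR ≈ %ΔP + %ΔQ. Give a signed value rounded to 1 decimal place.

+12.0%

%ΔQ ≈ Ed × %ΔP = (-0.252) × (+16%) = -4.0320%
%ΔTR ≈ %ΔP + %ΔQ = (+16%) + (-4.0320%) = +11.9680%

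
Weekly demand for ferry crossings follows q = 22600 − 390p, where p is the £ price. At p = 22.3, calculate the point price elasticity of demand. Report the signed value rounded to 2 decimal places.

dq/dp = −390. At p = 22.3, q = 22600 − 390(22.3) = 13903.
Ed = (dq/dp)·(p/q) = −390 × (22.3/13903) = -0.6255…

-0.63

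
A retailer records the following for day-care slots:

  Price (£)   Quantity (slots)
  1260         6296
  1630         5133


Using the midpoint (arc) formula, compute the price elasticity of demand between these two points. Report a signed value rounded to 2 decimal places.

%ΔQ = (5133 − 6296) / [(6296 + 5133)/2] = -1163/5714.5 = -0.203517…
%ΔP = (1630 − 1260) / [(1260 + 1630)/2] = 370/1445 = 0.256055…
Arc Ed = %ΔQ / %ΔP = (-1163/5714.5) / (370/1445) = -0.7948…

-0.79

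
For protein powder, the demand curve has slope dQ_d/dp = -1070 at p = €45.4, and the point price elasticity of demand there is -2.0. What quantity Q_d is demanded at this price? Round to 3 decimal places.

24289.000

Ed = (dQ_d/dp)·(p/Q_d) ⇒ Q_d = (dQ_d/dp)·p/Ed = (-1070)·45.4/(-2.0) = 24289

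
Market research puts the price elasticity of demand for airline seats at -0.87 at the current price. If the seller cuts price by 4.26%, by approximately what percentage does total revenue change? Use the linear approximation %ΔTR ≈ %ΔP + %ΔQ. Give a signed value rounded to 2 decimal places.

-0.55%

%ΔQ ≈ Ed × %ΔP = (-0.87) × (-4.26%) = +3.7062%
%ΔTR ≈ %ΔP + %ΔQ = (-4.26%) + (+3.7062%) = -0.5538%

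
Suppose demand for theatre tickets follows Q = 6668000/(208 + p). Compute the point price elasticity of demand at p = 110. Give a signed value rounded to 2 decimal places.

dQ/dp = −6668000/(208 + p)² = -65.9388. At p = 110, Q = 20968.6.
Ed = (dQ/dp)·(p/Q) = (-65.9388) × (110/20968.6) = -0.3459…

-0.35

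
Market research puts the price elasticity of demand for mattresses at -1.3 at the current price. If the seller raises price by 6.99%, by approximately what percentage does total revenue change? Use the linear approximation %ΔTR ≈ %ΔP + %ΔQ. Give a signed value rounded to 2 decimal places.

%ΔQ ≈ Ed × %ΔP = (-1.3) × (+6.99%) = -9.0870%
%ΔTR ≈ %ΔP + %ΔQ = (+6.99%) + (-9.0870%) = -2.0970%

-2.10%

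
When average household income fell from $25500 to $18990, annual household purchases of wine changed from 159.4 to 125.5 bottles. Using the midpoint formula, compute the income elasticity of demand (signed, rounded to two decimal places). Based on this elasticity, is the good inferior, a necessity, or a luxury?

%ΔQ = (125.5 − 159.4)/[( 159.4 + 125.5)/2] = -33.9/142.45 = -0.237978…
%ΔIncome = (18990 − 25500)/[( 25500 + 18990)/2] = -6510/22245 = -0.292650…
E_income = (-33.9/142.45) / (-6510/22245) = 0.8131…
0 < E_income < 1 ⇒ normal good, necessity.

0.81; necessity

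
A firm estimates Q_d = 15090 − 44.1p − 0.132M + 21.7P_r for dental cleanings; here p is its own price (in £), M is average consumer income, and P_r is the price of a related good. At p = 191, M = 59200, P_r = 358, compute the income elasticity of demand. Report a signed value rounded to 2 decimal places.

At the given values, Q_d = 15090 − 44.1(191) − 0.132(59200) + 21.7(358) = 6621.1.
∂Q_d/∂M = -0.132.
E = (-0.132) × (59200/6621.1) = -1.1802…

-1.18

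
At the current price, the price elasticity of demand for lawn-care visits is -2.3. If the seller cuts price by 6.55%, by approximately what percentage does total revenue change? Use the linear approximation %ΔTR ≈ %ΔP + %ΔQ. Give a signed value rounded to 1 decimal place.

+8.5%

%ΔQ ≈ Ed × %ΔP = (-2.3) × (-6.55%) = +15.0650%
%ΔTR ≈ %ΔP + %ΔQ = (-6.55%) + (+15.0650%) = +8.5150%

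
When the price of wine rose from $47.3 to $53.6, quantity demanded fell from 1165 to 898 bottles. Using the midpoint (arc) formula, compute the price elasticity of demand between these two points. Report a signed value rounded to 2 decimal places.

-2.07

%ΔQ = (898 − 1165) / [(1165 + 898)/2] = -267/1031.5 = -0.258846…
%ΔP = (53.6 − 47.3) / [(47.3 + 53.6)/2] = 6.3/50.45 = 0.124876…
Arc Ed = %ΔQ / %ΔP = (-267/1031.5) / (6.3/50.45) = -2.0728…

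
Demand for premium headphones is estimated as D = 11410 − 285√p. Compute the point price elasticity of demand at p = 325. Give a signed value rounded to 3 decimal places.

-0.410

dD/dp = −285/(2√p) = -7.90448. At p = 325, D = 6272.09.
Ed = (dD/dp)·(p/D) = (-7.90448) × (325/6272.09) = -0.40958…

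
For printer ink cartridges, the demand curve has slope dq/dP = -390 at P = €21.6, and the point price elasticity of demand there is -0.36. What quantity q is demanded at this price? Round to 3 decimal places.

23400.000

Ed = (dq/dP)·(P/q) ⇒ q = (dq/dP)·P/Ed = (-390)·21.6/(-0.36) = 23400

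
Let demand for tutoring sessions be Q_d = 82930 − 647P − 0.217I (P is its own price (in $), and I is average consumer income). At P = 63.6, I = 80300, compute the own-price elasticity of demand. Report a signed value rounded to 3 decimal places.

At the given values, Q_d = 82930 − 647(63.6) − 0.217(80300) = 24355.7.
∂Q_d/∂P = −647.
E = (-647) × (63.6/24355.7) = -1.68951…

-1.690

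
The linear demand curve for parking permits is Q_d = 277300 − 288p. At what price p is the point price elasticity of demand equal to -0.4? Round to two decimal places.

Ed = −288p/(277300 − 288p). Set this equal to -0.4:
288p = 0.4·(277300 − 288p) ⇒ 288p(1 + 0.4) = 0.4·277300
p = 0.4·277300 / (288·1.4) = 275.0992…

275.10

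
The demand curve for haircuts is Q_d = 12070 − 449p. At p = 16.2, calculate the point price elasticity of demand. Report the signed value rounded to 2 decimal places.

-1.52

dQ_d/dp = −449. At p = 16.2, Q_d = 12070 − 449(16.2) = 4796.2.
Ed = (dQ_d/dp)·(p/Q_d) = −449 × (16.2/4796.2) = -1.5165…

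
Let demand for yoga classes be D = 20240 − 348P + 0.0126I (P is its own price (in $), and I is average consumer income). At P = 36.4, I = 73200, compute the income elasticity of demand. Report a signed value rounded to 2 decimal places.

At the given values, D = 20240 − 348(36.4) + 0.0126(73200) = 8495.12.
∂D/∂I = 0.0126.
E = (0.0126) × (73200/8495.12) = 0.1085…

0.11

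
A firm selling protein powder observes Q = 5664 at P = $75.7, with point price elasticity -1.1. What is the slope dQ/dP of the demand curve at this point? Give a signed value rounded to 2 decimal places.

Ed = (dQ/dP)·(P/Q) ⇒ dQ/dP = Ed·Q/P = (-1.1)·5664/75.7 = -82.3038…

-82.30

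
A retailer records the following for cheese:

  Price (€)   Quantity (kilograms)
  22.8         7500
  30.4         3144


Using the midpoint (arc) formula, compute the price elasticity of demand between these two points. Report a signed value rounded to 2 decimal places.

%ΔQ = (3144 − 7500) / [(7500 + 3144)/2] = -4356/5322 = -0.818489…
%ΔP = (30.4 − 22.8) / [(22.8 + 30.4)/2] = 7.6/26.6 = 0.285714…
Arc Ed = %ΔQ / %ΔP = (-4356/5322) / (7.6/26.6) = -2.8647…

-2.86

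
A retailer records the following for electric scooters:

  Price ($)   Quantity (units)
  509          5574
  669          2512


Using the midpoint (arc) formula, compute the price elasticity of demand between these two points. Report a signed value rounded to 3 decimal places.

%ΔQ = (2512 − 5574) / [(5574 + 2512)/2] = -3062/4043 = -0.757358…
%ΔP = (669 − 509) / [(509 + 669)/2] = 160/589 = 0.271646…
Arc Ed = %ΔQ / %ΔP = (-3062/4043) / (160/589) = -2.78802…

-2.788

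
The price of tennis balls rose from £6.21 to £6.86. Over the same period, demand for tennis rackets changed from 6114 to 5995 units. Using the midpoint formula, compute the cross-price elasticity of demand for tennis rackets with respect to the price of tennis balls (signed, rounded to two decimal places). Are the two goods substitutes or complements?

-0.20; complements

%ΔQ_{tennis rackets} = (5995 − 6114)/avg = -119/6054.5 = -0.019654…
%ΔP_{tennis balls} = (6.86 − 6.21)/avg = 0.65/6.535 = 0.099464…
E_cross = (-119/6054.5) / (0.65/6.535) = -0.1976…
E_cross < 0 ⇒ the goods are complements.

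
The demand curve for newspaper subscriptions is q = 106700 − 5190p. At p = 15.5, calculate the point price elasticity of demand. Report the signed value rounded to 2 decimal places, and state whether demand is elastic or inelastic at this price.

dq/dp = −5190. At p = 15.5, q = 106700 − 5190(15.5) = 26255.
Ed = (dq/dp)·(p/q) = −5190 × (15.5/26255) = -3.0639…
|Ed| = 3.06 > 1, so demand is elastic.

-3.06; elastic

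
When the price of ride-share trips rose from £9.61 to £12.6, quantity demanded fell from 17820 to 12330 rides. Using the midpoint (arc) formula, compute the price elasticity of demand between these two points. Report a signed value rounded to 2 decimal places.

%ΔQ = (12330 − 17820) / [(17820 + 12330)/2] = -5490/15075 = -0.364179…
%ΔP = (12.6 − 9.61) / [(9.61 + 12.6)/2] = 2.99/11.105 = 0.269248…
Arc Ed = %ΔQ / %ΔP = (-5490/15075) / (2.99/11.105) = -1.3525…

-1.35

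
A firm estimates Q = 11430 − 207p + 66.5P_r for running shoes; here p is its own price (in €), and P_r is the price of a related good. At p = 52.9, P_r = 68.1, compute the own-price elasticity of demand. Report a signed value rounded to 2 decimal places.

-2.19

At the given values, Q = 11430 − 207(52.9) + 66.5(68.1) = 5008.35.
∂Q/∂p = −207.
E = (-207) × (52.9/5008.35) = -2.1864…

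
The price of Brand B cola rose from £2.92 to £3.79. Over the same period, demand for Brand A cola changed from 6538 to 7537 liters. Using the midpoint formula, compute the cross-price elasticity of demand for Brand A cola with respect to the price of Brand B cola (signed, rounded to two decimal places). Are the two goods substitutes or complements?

0.55; substitutes

%ΔQ_{Brand A cola} = (7537 − 6538)/avg = 999/7037.5 = 0.141953…
%ΔP_{Brand B cola} = (3.79 − 2.92)/avg = 0.87/3.355 = 0.259314…
E_cross = (999/7037.5) / (0.87/3.355) = 0.5474…
E_cross > 0 ⇒ the goods are substitutes.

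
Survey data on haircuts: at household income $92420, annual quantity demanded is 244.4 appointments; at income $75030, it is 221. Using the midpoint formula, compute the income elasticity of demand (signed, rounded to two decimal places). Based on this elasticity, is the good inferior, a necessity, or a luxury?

0.48; necessity

%ΔQ = (221 − 244.4)/[( 244.4 + 221)/2] = -23.4/232.7 = -0.100558…
%ΔIncome = (75030 − 92420)/[( 92420 + 75030)/2] = -17390/83725 = -0.207703…
E_income = (-23.4/232.7) / (-17390/83725) = 0.4841…
0 < E_income < 1 ⇒ normal good, necessity.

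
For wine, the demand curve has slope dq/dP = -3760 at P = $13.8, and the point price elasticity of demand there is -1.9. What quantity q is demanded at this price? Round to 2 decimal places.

Ed = (dq/dP)·(P/q) ⇒ q = (dq/dP)·P/Ed = (-3760)·13.8/(-1.9) = 27309.4736…

27309.47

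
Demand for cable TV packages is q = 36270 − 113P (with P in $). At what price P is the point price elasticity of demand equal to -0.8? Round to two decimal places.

Ed = −113P/(36270 − 113P). Set this equal to -0.8:
113P = 0.8·(36270 − 113P) ⇒ 113P(1 + 0.8) = 0.8·36270
P = 0.8·36270 / (113·1.8) = 142.6548…

142.65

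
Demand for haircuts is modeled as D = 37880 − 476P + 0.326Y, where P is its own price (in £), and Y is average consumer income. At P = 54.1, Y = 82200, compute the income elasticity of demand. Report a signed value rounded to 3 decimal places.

0.688

At the given values, D = 37880 − 476(54.1) + 0.326(82200) = 38925.6.
∂D/∂Y = 0.326.
E = (0.326) × (82200/38925.6) = 0.68842…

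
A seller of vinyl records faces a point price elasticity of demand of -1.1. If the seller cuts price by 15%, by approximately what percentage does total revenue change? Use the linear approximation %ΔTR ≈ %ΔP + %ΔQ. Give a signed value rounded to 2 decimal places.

+1.50%

%ΔQ ≈ Ed × %ΔP = (-1.1) × (-15%) = +16.5000%
%ΔTR ≈ %ΔP + %ΔQ = (-15%) + (+16.5000%) = +1.5000%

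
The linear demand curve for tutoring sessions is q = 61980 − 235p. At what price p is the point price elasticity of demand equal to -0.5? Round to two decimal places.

87.91

Ed = −235p/(61980 − 235p). Set this equal to -0.5:
235p = 0.5·(61980 − 235p) ⇒ 235p(1 + 0.5) = 0.5·61980
p = 0.5·61980 / (235·1.5) = 87.9148…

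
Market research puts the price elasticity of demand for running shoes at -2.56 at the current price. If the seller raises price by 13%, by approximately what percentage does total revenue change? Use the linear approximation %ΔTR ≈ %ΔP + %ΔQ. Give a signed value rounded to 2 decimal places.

%ΔQ ≈ Ed × %ΔP = (-2.56) × (+13%) = -33.2800%
%ΔTR ≈ %ΔP + %ΔQ = (+13%) + (-33.2800%) = -20.2800%

-20.28%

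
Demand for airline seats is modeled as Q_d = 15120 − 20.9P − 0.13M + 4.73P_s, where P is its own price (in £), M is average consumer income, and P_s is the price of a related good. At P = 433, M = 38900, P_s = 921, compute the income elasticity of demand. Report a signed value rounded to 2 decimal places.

At the given values, Q_d = 15120 − 20.9(433) − 0.13(38900) + 4.73(921) = 5369.63.
∂Q_d/∂M = -0.13.
E = (-0.13) × (38900/5369.63) = -0.9417…

-0.94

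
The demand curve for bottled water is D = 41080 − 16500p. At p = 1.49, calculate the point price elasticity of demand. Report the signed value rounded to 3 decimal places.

-1.490

dD/dp = −16500. At p = 1.49, D = 41080 − 16500(1.49) = 16495.
Ed = (dD/dp)·(p/D) = −16500 × (1.49/16495) = -1.49045…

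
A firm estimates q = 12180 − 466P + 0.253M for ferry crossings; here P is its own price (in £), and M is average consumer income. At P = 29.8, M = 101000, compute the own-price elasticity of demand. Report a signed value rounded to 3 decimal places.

-0.582

At the given values, q = 12180 − 466(29.8) + 0.253(101000) = 23846.2.
∂q/∂P = −466.
E = (-466) × (29.8/23846.2) = -0.58234…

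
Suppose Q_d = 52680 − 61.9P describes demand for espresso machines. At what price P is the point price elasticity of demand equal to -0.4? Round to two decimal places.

243.16

Ed = −61.9P/(52680 − 61.9P). Set this equal to -0.4:
61.9P = 0.4·(52680 − 61.9P) ⇒ 61.9P(1 + 0.4) = 0.4·52680
P = 0.4·52680 / (61.9·1.4) = 243.1571…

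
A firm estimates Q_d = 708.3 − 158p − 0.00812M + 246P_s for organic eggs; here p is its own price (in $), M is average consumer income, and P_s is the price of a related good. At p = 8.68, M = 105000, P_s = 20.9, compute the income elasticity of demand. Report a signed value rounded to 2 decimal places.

-0.24

At the given values, Q_d = 708.3 − 158(8.68) − 0.00812(105000) + 246(20.9) = 3625.66.
∂Q_d/∂M = -0.00812.
E = (-0.00812) × (105000/3625.66) = -0.2351…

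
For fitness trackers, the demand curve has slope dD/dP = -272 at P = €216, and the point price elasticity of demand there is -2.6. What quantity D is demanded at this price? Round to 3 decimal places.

22596.923

Ed = (dD/dP)·(P/D) ⇒ D = (dD/dP)·P/Ed = (-272)·216/(-2.6) = 22596.92307…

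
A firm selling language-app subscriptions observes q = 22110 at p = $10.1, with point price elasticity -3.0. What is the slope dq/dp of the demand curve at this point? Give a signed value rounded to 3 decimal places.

-6567.327

Ed = (dq/dp)·(p/q) ⇒ dq/dp = Ed·q/p = (-3.0)·22110/10.1 = -6567.32673…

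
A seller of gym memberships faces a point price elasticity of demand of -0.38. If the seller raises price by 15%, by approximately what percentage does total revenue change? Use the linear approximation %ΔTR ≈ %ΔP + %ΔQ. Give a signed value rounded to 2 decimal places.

+9.30%

%ΔQ ≈ Ed × %ΔP = (-0.38) × (+15%) = -5.7000%
%ΔTR ≈ %ΔP + %ΔQ = (+15%) + (-5.7000%) = +9.3000%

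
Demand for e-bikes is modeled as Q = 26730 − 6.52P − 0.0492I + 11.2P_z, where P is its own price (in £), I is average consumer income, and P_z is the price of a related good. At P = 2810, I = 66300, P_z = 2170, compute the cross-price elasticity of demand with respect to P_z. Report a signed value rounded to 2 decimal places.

At the given values, Q = 26730 − 6.52(2810) − 0.0492(66300) + 11.2(2170) = 29450.84.
∂Q/∂P_z = 11.2.
E = (11.2) × (2170/29450.84) = 0.8252…

0.83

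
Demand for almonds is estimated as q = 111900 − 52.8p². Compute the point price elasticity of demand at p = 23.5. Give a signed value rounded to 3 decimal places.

-0.705

dq/dp = −2·52.8·p = -2481.6. At p = 23.5, q = 82741.2.
Ed = (dq/dp)·(p/q) = (-2481.6) × (23.5/82741.2) = -0.70481…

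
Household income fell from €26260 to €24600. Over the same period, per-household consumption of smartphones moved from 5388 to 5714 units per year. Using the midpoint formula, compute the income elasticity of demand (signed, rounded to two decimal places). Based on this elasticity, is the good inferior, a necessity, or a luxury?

-0.90; inferior

%ΔQ = (5714 − 5388)/[( 5388 + 5714)/2] = 326/5551 = 0.058728…
%ΔIncome = (24600 − 26260)/[( 26260 + 24600)/2] = -1660/25430 = -0.065277…
E_income = (326/5551) / (-1660/25430) = -0.8996…
E_income < 0 ⇒ inferior good.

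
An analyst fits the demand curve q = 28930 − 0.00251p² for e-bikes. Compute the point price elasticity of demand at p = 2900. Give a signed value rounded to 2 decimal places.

-5.40

dq/dp = −2·0.00251·p = -14.558. At p = 2900, q = 7820.9.
Ed = (dq/dp)·(p/q) = (-14.558) × (2900/7820.9) = -5.3981…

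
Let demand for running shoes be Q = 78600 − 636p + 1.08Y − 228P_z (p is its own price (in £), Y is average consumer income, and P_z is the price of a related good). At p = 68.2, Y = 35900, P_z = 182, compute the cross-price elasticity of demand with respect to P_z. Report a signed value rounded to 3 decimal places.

At the given values, Q = 78600 − 636(68.2) + 1.08(35900) − 228(182) = 32500.8.
∂Q/∂P_z = -228.
E = (-228) × (182/32500.8) = -1.27676…

-1.277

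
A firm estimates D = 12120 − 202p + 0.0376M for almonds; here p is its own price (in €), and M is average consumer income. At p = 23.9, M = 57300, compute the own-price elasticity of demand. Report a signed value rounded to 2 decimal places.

-0.51

At the given values, D = 12120 − 202(23.9) + 0.0376(57300) = 9446.68.
∂D/∂p = −202.
E = (-202) × (23.9/9446.68) = -0.5110…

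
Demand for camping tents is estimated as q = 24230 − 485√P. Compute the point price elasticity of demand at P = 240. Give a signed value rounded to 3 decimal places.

dq/dP = −485/(2√P) = -15.6533. At P = 240, q = 16716.4.
Ed = (dq/dP)·(P/q) = (-15.6533) × (240/16716.4) = -0.22473…

-0.225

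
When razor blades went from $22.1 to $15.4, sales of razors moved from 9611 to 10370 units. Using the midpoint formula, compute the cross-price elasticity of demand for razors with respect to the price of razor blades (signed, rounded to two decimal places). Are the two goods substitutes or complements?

%ΔQ_{razors} = (10370 − 9611)/avg = 759/9990.5 = 0.075972…
%ΔP_{razor blades} = (15.4 − 22.1)/avg = -6.7/18.75 = -0.357333…
E_cross = (759/9990.5) / (-6.7/18.75) = -0.2126…
E_cross < 0 ⇒ the goods are complements.

-0.21; complements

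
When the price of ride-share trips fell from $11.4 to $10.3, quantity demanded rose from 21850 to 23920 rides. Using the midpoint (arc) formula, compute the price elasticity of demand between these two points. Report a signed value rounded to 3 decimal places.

%ΔQ = (23920 − 21850) / [(21850 + 23920)/2] = 2070/22885 = 0.090452…
%ΔP = (10.3 − 11.4) / [(11.4 + 10.3)/2] = -1.1/10.85 = -0.101382…
Arc Ed = %ΔQ / %ΔP = (2070/22885) / (-1.1/10.85) = -0.89218…

-0.892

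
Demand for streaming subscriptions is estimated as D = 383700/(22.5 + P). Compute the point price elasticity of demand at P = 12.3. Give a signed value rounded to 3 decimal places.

dD/dP = −383700/(22.5 + P)² = -316.835. At P = 12.3, D = 11025.9.
Ed = (dD/dP)·(P/D) = (-316.835) × (12.3/11025.9) = -0.35344…

-0.353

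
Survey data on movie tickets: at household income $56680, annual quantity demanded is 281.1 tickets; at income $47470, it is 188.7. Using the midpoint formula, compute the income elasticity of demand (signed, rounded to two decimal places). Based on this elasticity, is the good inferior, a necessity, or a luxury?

2.22; luxury

%ΔQ = (188.7 − 281.1)/[( 281.1 + 188.7)/2] = -92.4/234.9 = -0.393358…
%ΔIncome = (47470 − 56680)/[( 56680 + 47470)/2] = -9210/52075 = -0.176860…
E_income = (-92.4/234.9) / (-9210/52075) = 2.2241…
E_income > 1 ⇒ normal good, luxury.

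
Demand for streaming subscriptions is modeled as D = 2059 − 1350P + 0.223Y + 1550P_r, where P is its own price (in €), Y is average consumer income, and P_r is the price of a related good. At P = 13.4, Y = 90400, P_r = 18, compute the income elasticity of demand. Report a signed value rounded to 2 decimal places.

0.63

At the given values, D = 2059 − 1350(13.4) + 0.223(90400) + 1550(18) = 32028.2.
∂D/∂Y = 0.223.
E = (0.223) × (90400/32028.2) = 0.6294…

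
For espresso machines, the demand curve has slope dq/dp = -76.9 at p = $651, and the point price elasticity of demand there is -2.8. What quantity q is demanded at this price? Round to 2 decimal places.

17879.25

Ed = (dq/dp)·(p/q) ⇒ q = (dq/dp)·p/Ed = (-76.9)·651/(-2.8) = 17879.25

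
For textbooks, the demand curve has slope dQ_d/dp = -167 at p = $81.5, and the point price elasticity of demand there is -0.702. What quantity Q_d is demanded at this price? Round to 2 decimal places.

Ed = (dQ_d/dp)·(p/Q_d) ⇒ Q_d = (dQ_d/dp)·p/Ed = (-167)·81.5/(-0.702) = 19388.1766…

19388.18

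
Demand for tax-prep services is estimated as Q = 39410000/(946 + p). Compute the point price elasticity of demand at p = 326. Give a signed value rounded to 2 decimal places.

-0.26

dQ/dp = −39410000/(946 + p)² = -24.3575. At p = 326, Q = 30982.7.
Ed = (dQ/dp)·(p/Q) = (-24.3575) × (326/30982.7) = -0.2562…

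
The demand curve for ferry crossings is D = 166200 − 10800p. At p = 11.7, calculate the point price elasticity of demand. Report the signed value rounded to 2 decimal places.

-3.17

dD/dp = −10800. At p = 11.7, D = 166200 − 10800(11.7) = 39840.
Ed = (dD/dp)·(p/D) = −10800 × (11.7/39840) = -3.1716…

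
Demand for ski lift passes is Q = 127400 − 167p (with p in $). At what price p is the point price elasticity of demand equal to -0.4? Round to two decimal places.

217.96

Ed = −167p/(127400 − 167p). Set this equal to -0.4:
167p = 0.4·(127400 − 167p) ⇒ 167p(1 + 0.4) = 0.4·127400
p = 0.4·127400 / (167·1.4) = 217.9640…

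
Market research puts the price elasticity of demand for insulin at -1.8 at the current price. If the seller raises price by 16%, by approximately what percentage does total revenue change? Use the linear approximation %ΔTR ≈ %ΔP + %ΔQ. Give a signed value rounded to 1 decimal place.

-12.8%

%ΔQ ≈ Ed × %ΔP = (-1.8) × (+16%) = -28.8000%
%ΔTR ≈ %ΔP + %ΔQ = (+16%) + (-28.8000%) = -12.8000%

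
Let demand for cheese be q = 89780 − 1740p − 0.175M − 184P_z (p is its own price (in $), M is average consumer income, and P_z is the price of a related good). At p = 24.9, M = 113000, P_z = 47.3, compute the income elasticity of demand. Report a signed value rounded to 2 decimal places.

-1.10

At the given values, q = 89780 − 1740(24.9) − 0.175(113000) − 184(47.3) = 17975.8.
∂q/∂M = -0.175.
E = (-0.175) × (113000/17975.8) = -1.1000…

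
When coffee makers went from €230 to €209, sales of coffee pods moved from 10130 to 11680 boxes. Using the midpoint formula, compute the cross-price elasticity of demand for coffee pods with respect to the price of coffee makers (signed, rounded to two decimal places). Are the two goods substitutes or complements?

%ΔQ_{coffee pods} = (11680 − 10130)/avg = 1550/10905 = 0.142136…
%ΔP_{coffee makers} = (209 − 230)/avg = -21/219.5 = -0.095671…
E_cross = (1550/10905) / (-21/219.5) = -1.4856…
E_cross < 0 ⇒ the goods are complements.

-1.49; complements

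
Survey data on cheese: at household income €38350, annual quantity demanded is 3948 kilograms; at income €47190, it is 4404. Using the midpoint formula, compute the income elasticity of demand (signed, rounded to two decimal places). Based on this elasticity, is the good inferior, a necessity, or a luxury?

%ΔQ = (4404 − 3948)/[( 3948 + 4404)/2] = 456/4176 = 0.109195…
%ΔIncome = (47190 − 38350)/[( 38350 + 47190)/2] = 8840/42770 = 0.206686…
E_income = (456/4176) / (8840/42770) = 0.5283…
0 < E_income < 1 ⇒ normal good, necessity.

0.53; necessity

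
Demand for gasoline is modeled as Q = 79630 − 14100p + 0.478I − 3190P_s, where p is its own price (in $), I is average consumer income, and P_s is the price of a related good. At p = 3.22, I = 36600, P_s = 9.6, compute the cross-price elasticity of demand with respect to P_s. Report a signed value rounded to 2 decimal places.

-1.45

At the given values, Q = 79630 − 14100(3.22) + 0.478(36600) − 3190(9.6) = 21098.8.
∂Q/∂P_s = -3190.
E = (-3190) × (9.6/21098.8) = -1.4514…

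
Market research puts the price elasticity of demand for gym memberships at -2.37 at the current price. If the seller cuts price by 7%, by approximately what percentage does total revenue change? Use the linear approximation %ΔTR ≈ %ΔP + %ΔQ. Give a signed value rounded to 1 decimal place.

+9.6%

%ΔQ ≈ Ed × %ΔP = (-2.37) × (-7%) = +16.5900%
%ΔTR ≈ %ΔP + %ΔQ = (-7%) + (+16.5900%) = +9.5900%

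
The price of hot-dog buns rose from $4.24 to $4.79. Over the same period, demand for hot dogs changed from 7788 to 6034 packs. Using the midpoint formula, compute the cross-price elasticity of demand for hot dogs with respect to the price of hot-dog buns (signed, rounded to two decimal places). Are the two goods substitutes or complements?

-2.08; complements

%ΔQ_{hot dogs} = (6034 − 7788)/avg = -1754/6911 = -0.253798…
%ΔP_{hot-dog buns} = (4.79 − 4.24)/avg = 0.55/4.515 = 0.121816…
E_cross = (-1754/6911) / (0.55/4.515) = -2.0834…
E_cross < 0 ⇒ the goods are complements.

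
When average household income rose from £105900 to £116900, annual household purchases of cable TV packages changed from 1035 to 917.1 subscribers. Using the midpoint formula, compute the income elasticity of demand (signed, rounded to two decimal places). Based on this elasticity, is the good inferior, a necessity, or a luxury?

%ΔQ = (917.1 − 1035)/[( 1035 + 917.1)/2] = -117.9/976.05 = -0.120792…
%ΔIncome = (116900 − 105900)/[( 105900 + 116900)/2] = 11000/111400 = 0.098743…
E_income = (-117.9/976.05) / (11000/111400) = -1.2233…
E_income < 0 ⇒ inferior good.

-1.22; inferior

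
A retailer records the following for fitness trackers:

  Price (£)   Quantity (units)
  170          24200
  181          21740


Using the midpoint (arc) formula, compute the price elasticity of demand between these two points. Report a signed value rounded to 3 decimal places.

%ΔQ = (21740 − 24200) / [(24200 + 21740)/2] = -2460/22970 = -0.107096…
%ΔP = (181 − 170) / [(170 + 181)/2] = 11/175.5 = 0.062678…
Arc Ed = %ΔQ / %ΔP = (-2460/22970) / (11/175.5) = -1.70867…

-1.709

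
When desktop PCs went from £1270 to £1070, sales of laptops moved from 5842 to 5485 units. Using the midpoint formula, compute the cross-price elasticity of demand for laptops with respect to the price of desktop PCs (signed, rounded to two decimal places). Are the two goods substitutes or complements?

%ΔQ_{laptops} = (5485 − 5842)/avg = -357/5663.5 = -0.063035…
%ΔP_{desktop PCs} = (1070 − 1270)/avg = -200/1170 = -0.170940…
E_cross = (-357/5663.5) / (-200/1170) = 0.3687…
E_cross > 0 ⇒ the goods are substitutes.

0.37; substitutes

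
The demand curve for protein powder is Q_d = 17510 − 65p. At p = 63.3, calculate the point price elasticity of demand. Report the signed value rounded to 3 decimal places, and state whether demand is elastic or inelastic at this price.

dQ_d/dp = −65. At p = 63.3, Q_d = 17510 − 65(63.3) = 13395.5.
Ed = (dQ_d/dp)·(p/Q_d) = −65 × (63.3/13395.5) = -0.30715…
|Ed| = 0.307 < 1, so demand is inelastic.

-0.307; inelastic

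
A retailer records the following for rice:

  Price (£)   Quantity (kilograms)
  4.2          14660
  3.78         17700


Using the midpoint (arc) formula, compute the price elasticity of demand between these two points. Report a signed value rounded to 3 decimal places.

-1.785

%ΔQ = (17700 − 14660) / [(14660 + 17700)/2] = 3040/16180 = 0.187886…
%ΔP = (3.78 − 4.2) / [(4.2 + 3.78)/2] = -0.42/3.99 = -0.105263…
Arc Ed = %ΔQ / %ΔP = (3040/16180) / (-0.42/3.99) = -1.78491…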